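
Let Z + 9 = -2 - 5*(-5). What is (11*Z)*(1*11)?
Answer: 1694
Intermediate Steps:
Z = 14 (Z = -9 + (-2 - 5*(-5)) = -9 + (-2 + 25) = -9 + 23 = 14)
(11*Z)*(1*11) = (11*14)*(1*11) = 154*11 = 1694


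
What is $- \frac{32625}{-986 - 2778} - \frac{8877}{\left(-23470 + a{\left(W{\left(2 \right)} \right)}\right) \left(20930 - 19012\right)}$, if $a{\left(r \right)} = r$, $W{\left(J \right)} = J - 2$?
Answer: $\frac{183582849441}{21179773930} \approx 8.6678$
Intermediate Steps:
$W{\left(J \right)} = -2 + J$ ($W{\left(J \right)} = J - 2 = -2 + J$)
$- \frac{32625}{-986 - 2778} - \frac{8877}{\left(-23470 + a{\left(W{\left(2 \right)} \right)}\right) \left(20930 - 19012\right)} = - \frac{32625}{-986 - 2778} - \frac{8877}{\left(-23470 + \left(-2 + 2\right)\right) \left(20930 - 19012\right)} = - \frac{32625}{-3764} - \frac{8877}{\left(-23470 + 0\right) 1918} = \left(-32625\right) \left(- \frac{1}{3764}\right) - \frac{8877}{\left(-23470\right) 1918} = \frac{32625}{3764} - \frac{8877}{-45015460} = \frac{32625}{3764} - - \frac{8877}{45015460} = \frac{32625}{3764} + \frac{8877}{45015460} = \frac{183582849441}{21179773930}$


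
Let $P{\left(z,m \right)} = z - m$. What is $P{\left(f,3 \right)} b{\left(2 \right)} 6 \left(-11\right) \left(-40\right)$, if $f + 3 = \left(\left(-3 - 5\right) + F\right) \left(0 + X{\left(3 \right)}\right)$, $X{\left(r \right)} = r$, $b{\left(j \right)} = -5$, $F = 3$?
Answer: $277200$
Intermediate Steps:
$f = -18$ ($f = -3 + \left(\left(-3 - 5\right) + 3\right) \left(0 + 3\right) = -3 + \left(-8 + 3\right) 3 = -3 - 15 = -18$)
$P{\left(f,3 \right)} b{\left(2 \right)} 6 \left(-11\right) \left(-40\right) = \left(-18 - 3\right) \left(-5\right) 6 \left(-11\right) \left(-40\right) = \left(-21\right) \left(-5\right) 6 \left(-11\right) \left(-40\right) = 105 \cdot 6 \left(-11\right) \left(-40\right) = 630 \left(-11\right) \left(-40\right) = \left(-6930\right) \left(-40\right) = 277200$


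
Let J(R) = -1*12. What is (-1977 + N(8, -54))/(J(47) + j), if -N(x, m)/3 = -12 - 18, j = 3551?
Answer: -1887/3539 ≈ -0.53320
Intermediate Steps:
J(R) = -12
N(x, m) = 90 (N(x, m) = -3*(-12 - 18) = -3*(-30) = 90)
(-1977 + N(8, -54))/(J(47) + j) = (-1977 + 90)/(-12 + 3551) = -1887/3539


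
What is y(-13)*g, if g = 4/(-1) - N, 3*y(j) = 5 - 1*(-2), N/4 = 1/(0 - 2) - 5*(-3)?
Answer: -434/3 ≈ -144.67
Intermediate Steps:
N = 58 (N = 4*(1/(0 - 2) - 5*(-3)) = 4*(1/(-2) + 15) = 4*(-½ + 15) = 4*(29/2) = 58)
y(j) = 7/3 (y(j) = (5 - 1*(-2))/3 = (5 + 2)/3 = (⅓)*7 = 7/3)
g = -62 (g = 4/(-1) - 1*58 = 4*(-1) - 58 = -4 - 58 = -62)
y(-13)*g = (7/3)*(-62) = -434/3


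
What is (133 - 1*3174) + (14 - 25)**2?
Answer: -2920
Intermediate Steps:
(133 - 1*3174) + (14 - 25)**2 = (133 - 3174) + (-11)**2 = -3041 + 121 = -2920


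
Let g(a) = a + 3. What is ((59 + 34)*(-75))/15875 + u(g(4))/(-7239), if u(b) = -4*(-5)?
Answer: -16003/36195 ≈ -0.44213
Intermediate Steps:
g(a) = 3 + a
u(b) = 20
((59 + 34)*(-75))/15875 + u(g(4))/(-7239) = ((59 + 34)*(-75))/15875 + 20/(-7239) = (93*(-75))*(1/15875) + 20*(-1/7239) = -6975*1/15875 - 20/7239 = -279/635 - 20/7239 = -16003/36195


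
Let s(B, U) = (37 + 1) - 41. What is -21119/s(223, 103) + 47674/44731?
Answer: 944817011/134193 ≈ 7040.7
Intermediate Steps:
s(B, U) = -3 (s(B, U) = 38 - 41 = -3)
-21119/s(223, 103) + 47674/44731 = -21119/(-3) + 47674/44731 = -21119*(-⅓) + 47674*(1/44731) = 21119/3 + 47674/44731 = 944817011/134193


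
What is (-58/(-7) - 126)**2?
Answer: 678976/49 ≈ 13857.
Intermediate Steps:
(-58/(-7) - 126)**2 = (-58*(-1/7) - 126)**2 = (58/7 - 126)**2 = (-824/7)**2 = 678976/49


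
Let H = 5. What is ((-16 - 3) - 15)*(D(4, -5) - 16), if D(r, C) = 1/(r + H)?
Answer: 4862/9 ≈ 540.22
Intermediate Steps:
D(r, C) = 1/(5 + r) (D(r, C) = 1/(r + 5) = 1/(5 + r))
((-16 - 3) - 15)*(D(4, -5) - 16) = ((-16 - 3) - 15)*(1/(5 + 4) - 16) = (-19 - 15)*(1/9 - 16) = -34*(1/9 - 16) = -34*(-143/9) = 4862/9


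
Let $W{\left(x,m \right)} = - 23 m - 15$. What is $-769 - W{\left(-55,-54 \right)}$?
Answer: $-1996$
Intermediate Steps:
$W{\left(x,m \right)} = -15 - 23 m$
$-769 - W{\left(-55,-54 \right)} = -769 - \left(-15 - -1242\right) = -769 - \left(-15 + 1242\right) = -769 - 1227 = -1996$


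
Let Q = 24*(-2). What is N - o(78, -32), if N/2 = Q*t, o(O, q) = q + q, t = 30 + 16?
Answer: -4352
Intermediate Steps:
t = 46
Q = -48
o(O, q) = 2*q
N = -4416 (N = 2*(-48*46) = 2*(-2208) = -4416)
N - o(78, -32) = -4416 - 2*(-32) = -4416 - 1*(-64) = -4416 + 64 = -4352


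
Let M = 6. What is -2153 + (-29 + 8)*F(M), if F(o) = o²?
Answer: -2909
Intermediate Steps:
-2153 + (-29 + 8)*F(M) = -2153 + (-29 + 8)*6² = -2153 - 21*36 = -2153 - 756 = -2909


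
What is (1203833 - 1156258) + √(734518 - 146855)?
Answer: 47575 + √587663 ≈ 48342.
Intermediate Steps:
(1203833 - 1156258) + √(734518 - 146855) = 47575 + √587663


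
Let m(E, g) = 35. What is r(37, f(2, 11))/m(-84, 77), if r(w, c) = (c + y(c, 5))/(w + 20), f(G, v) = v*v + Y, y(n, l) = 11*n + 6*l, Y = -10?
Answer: 454/665 ≈ 0.68271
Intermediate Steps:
y(n, l) = 6*l + 11*n
f(G, v) = -10 + v² (f(G, v) = v*v - 10 = v² - 10 = -10 + v²)
r(w, c) = (30 + 12*c)/(20 + w) (r(w, c) = (c + (6*5 + 11*c))/(w + 20) = (c + (30 + 11*c))/(20 + w) = (30 + 12*c)/(20 + w))
r(37, f(2, 11))/m(-84, 77) = (6*(5 + 2*(-10 + 11²))/(20 + 37))/35 = (6*(5 + 2*(-10 + 121))/57)*(1/35) = (6*(1/57)*(5 + 2*111))*(1/35) = (6*(1/57)*(5 + 222))*(1/35) = (6*(1/57)*227)*(1/35) = (454/19)*(1/35) = 454/665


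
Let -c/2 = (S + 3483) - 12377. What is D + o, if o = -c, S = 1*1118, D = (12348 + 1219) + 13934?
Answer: 11949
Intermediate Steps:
D = 27501 (D = 13567 + 13934 = 27501)
S = 1118
c = 15552 (c = -2*((1118 + 3483) - 12377) = -2*(4601 - 12377) = -2*(-7776) = 15552)
o = -15552 (o = -1*15552 = -15552)
D + o = 27501 - 15552 = 11949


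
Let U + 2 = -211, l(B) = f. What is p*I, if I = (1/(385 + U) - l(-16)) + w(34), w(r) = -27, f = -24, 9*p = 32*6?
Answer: -8240/129 ≈ -63.876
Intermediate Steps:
p = 64/3 (p = (32*6)/9 = (⅑)*192 = 64/3 ≈ 21.333)
l(B) = -24
U = -213 (U = -2 - 211 = -213)
I = -515/172 (I = (1/(385 - 213) - 1*(-24)) - 27 = (1/172 + 24) - 27 = 4129/172 - 27 = -515/172 ≈ -2.9942)
p*I = (64/3)*(-515/172) = -8240/129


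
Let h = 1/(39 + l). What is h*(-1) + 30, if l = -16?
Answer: 689/23 ≈ 29.957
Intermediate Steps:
h = 1/23 (h = 1/(39 - 16) = 1/23 ≈ 0.043478)
h*(-1) + 30 = (1/23)*(-1) + 30 = -1/23 + 30 = 689/23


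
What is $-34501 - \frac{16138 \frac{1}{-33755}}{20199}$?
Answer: $- \frac{23523376753607}{681817245} \approx -34501.0$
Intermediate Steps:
$-34501 - \frac{16138 \frac{1}{-33755}}{20199} = -34501 - 16138 \left(- \frac{1}{33755}\right) \frac{1}{20199} = -34501 - \left(- \frac{16138}{33755}\right) \frac{1}{20199} = -34501 - - \frac{16138}{681817245} = -34501 + \frac{16138}{681817245} = - \frac{23523376753607}{681817245}$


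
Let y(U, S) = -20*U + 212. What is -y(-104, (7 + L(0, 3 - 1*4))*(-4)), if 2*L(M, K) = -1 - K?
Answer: -2292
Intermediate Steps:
L(M, K) = -1/2 - K/2 (L(M, K) = (-1 - K)/2 = -1/2 - K/2)
y(U, S) = 212 - 20*U
-y(-104, (7 + L(0, 3 - 1*4))*(-4)) = -(212 - 20*(-104)) = -(212 + 2080) = -1*2292 = -2292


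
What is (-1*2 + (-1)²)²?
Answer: 1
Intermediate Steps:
(-1*2 + (-1)²)² = (-2 + 1)² = (-1)² = 1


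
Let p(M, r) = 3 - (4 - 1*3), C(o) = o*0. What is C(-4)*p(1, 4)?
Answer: 0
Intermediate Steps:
C(o) = 0
p(M, r) = 2 (p(M, r) = 3 - (4 - 3) = 3 - 1*1 = 3 - 1 = 2)
C(-4)*p(1, 4) = 0*2 = 0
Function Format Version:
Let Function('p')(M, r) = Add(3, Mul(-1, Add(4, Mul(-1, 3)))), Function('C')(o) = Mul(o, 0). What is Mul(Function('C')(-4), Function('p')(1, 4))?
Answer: 0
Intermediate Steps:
Function('C')(o) = 0
Function('p')(M, r) = 2 (Function('p')(M, r) = Add(3, Mul(-1, Add(4, -3))) = Add(3, Mul(-1, 1)) = Add(3, -1) = 2)
Mul(Function('C')(-4), Function('p')(1, 4)) = Mul(0, 2) = 0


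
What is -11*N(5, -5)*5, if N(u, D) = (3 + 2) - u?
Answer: 0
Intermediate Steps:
N(u, D) = 5 - u
-11*N(5, -5)*5 = -11*(5 - 1*5)*5 = -11*(5 - 5)*5 = -11*0*5 = 0*5 = 0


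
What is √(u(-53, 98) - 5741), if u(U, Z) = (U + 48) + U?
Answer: I*√5799 ≈ 76.151*I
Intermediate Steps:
u(U, Z) = 48 + 2*U (u(U, Z) = (48 + U) + U = 48 + 2*U)
√(u(-53, 98) - 5741) = √((48 + 2*(-53)) - 5741) = √((48 - 106) - 5741) = √(-58 - 5741) = √(-5799) = I*√5799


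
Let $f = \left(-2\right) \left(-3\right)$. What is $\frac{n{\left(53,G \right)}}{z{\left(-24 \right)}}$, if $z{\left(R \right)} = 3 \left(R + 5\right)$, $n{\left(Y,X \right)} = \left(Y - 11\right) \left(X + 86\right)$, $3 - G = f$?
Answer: $- \frac{1162}{19} \approx -61.158$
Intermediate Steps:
$f = 6$
$G = -3$ ($G = 3 - 6 = -3$)
$n{\left(Y,X \right)} = \left(-11 + Y\right) \left(86 + X\right)$
$z{\left(R \right)} = 15 + 3 R$ ($z{\left(R \right)} = 3 \left(5 + R\right) = 15 + 3 R$)
$\frac{n{\left(53,G \right)}}{z{\left(-24 \right)}} = \frac{-946 - -33 + 86 \cdot 53 - 159}{15 + 3 \left(-24\right)} = \frac{-946 + 33 + 4558 - 159}{15 - 72} = \frac{3486}{-57} = 3486 \left(- \frac{1}{57}\right) = - \frac{1162}{19}$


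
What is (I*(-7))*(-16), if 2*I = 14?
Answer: 784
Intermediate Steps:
I = 7 (I = (1/2)*14 = 7)
(I*(-7))*(-16) = (7*(-7))*(-16) = -49*(-16) = 784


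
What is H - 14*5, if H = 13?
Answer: -57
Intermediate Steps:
H - 14*5 = 13 - 14*5 = 13 - 70 = -57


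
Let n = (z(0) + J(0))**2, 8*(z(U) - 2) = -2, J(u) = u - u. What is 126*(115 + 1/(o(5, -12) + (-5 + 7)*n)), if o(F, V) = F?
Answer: 1290618/89 ≈ 14501.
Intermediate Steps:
J(u) = 0
z(U) = 7/4 (z(U) = 2 + (1/8)*(-2) = 2 - 1/4 = 7/4)
n = 49/16 (n = (7/4 + 0)**2 = (7/4)**2 = 49/16 ≈ 3.0625)
126*(115 + 1/(o(5, -12) + (-5 + 7)*n)) = 126*(115 + 1/(5 + (-5 + 7)*(49/16))) = 126*(115 + 1/(5 + 2*(49/16))) = 126*(115 + 1/(5 + 49/8)) = 126*(115 + 1/(89/8)) = 126*(115 + 8/89) = 126*(10243/89) = 1290618/89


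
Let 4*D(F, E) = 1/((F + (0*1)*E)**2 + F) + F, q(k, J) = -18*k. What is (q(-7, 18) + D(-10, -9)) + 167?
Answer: 104581/360 ≈ 290.50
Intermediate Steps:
D(F, E) = F/4 + 1/(4*(F + F**2)) (D(F, E) = (1/((F + (0*1)*E)**2 + F) + F)/4 = (1/((F + 0*E)**2 + F) + F)/4 = (1/((F + 0)**2 + F) + F)/4 = (1/(F**2 + F) + F)/4 = (1/(F + F**2) + F)/4 = (F + 1/(F + F**2))/4 = F/4 + 1/(4*(F + F**2)))
(q(-7, 18) + D(-10, -9)) + 167 = (-18*(-7) + (1/4)*(1 + (-10)**2 + (-10)**3)/(-10*(1 - 10))) + 167 = (126 + (1/4)*(-1/10)*(1 + 100 - 1000)/(-9)) + 167 = (126 + (1/4)*(-1/10)*(-1/9)*(-899)) + 167 = (126 - 899/360) + 167 = 44461/360 + 167 = 104581/360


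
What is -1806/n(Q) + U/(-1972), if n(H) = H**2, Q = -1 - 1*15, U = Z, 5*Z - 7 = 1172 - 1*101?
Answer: -2260391/315520 ≈ -7.1640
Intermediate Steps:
Z = 1078/5 (Z = 7/5 + (1172 - 1*101)/5 = 7/5 + (1172 - 101)/5 = 7/5 + (1/5)*1071 = 7/5 + 1071/5 = 1078/5 ≈ 215.60)
U = 1078/5 ≈ 215.60
Q = -16 (Q = -1 - 15 = -16)
-1806/n(Q) + U/(-1972) = -1806/((-16)**2) + (1078/5)/(-1972) = -1806/256 + (1078/5)*(-1/1972) = -1806*1/256 - 539/4930 = -903/128 - 539/4930 = -2260391/315520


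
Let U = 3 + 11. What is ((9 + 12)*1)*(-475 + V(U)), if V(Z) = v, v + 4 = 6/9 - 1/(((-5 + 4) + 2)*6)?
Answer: -20097/2 ≈ -10049.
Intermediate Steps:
v = -7/2 (v = -4 + (6/9 - 1/(((-5 + 4) + 2)*6)) = -4 + (6*(1/9) - 1/((-1 + 2)*6)) = -4 + (2/3 - 1/(1*6)) = -4 + (2/3 - 1/6) = -4 + 1/2 = -7/2 ≈ -3.5000)
U = 14
V(Z) = -7/2
((9 + 12)*1)*(-475 + V(U)) = ((9 + 12)*1)*(-475 - 7/2) = (21*1)*(-957/2) = 21*(-957/2) = -20097/2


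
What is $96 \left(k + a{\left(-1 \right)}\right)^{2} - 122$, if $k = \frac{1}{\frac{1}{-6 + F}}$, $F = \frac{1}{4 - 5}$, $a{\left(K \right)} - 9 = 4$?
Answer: $3334$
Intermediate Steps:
$a{\left(K \right)} = 13$ ($a{\left(K \right)} = 9 + 4 = 13$)
$F = -1$ ($F = \frac{1}{-1} = -1$)
$k = -7$ ($k = \frac{1}{\frac{1}{-6 - 1}} = \frac{1}{\frac{1}{-7}} = \frac{1}{- \frac{1}{7}} = -7$)
$96 \left(k + a{\left(-1 \right)}\right)^{2} - 122 = 96 \left(-7 + 13\right)^{2} - 122 = 96 \cdot 6^{2} - 122 = 96 \cdot 36 - 122 = 3456 - 122 = 3334$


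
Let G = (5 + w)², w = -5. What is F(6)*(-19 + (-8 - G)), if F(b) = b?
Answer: -162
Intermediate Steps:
G = 0 (G = (5 - 5)² = 0² = 0)
F(6)*(-19 + (-8 - G)) = 6*(-19 + (-8 - 1*0)) = 6*(-19 + (-8 + 0)) = 6*(-19 - 8) = 6*(-27) = -162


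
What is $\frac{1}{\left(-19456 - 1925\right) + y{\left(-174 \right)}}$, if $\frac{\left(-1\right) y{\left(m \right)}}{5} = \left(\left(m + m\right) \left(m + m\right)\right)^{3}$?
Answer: $- \frac{1}{8880664596685701} \approx -1.126 \cdot 10^{-16}$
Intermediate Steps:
$y{\left(m \right)} = - 320 m^{6}$ ($y{\left(m \right)} = - 5 \left(\left(m + m\right) \left(m + m\right)\right)^{3} = - 5 \left(2 m 2 m\right)^{3} = - 5 \left(4 m^{2}\right)^{3} = - 5 \cdot 64 m^{6} = - 320 m^{6}$)
$\frac{1}{\left(-19456 - 1925\right) + y{\left(-174 \right)}} = \frac{1}{\left(-19456 - 1925\right) - 320 \left(-174\right)^{6}} = \frac{1}{\left(-19456 - 1925\right) - 8880664596664320} = \frac{1}{-21381 - 8880664596664320} = \frac{1}{-8880664596685701} = - \frac{1}{8880664596685701}$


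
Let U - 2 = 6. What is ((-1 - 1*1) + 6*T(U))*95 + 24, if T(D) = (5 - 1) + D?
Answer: 6674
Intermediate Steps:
U = 8 (U = 2 + 6 = 8)
T(D) = 4 + D
((-1 - 1*1) + 6*T(U))*95 + 24 = ((-1 - 1*1) + 6*(4 + 8))*95 + 24 = ((-1 - 1) + 6*12)*95 + 24 = (-2 + 72)*95 + 24 = 70*95 + 24 = 6650 + 24 = 6674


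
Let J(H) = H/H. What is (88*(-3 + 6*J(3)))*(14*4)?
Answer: 14784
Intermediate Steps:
J(H) = 1
(88*(-3 + 6*J(3)))*(14*4) = (88*(-3 + 6*1))*(14*4) = (88*(-3 + 6))*56 = (88*3)*56 = 264*56 = 14784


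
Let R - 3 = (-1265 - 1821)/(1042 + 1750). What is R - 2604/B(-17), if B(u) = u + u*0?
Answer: 3680149/23732 ≈ 155.07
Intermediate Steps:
B(u) = u (B(u) = u + 0 = u)
R = 2645/1396 (R = 3 + (-1265 - 1821)/(1042 + 1750) = 3 - 3086/2792 = 3 - 3086*1/2792 = 3 - 1543/1396 = 2645/1396 ≈ 1.8947)
R - 2604/B(-17) = 2645/1396 - 2604/(-17) = 2645/1396 - 2604*(-1/17) = 2645/1396 + 2604/17 = 3680149/23732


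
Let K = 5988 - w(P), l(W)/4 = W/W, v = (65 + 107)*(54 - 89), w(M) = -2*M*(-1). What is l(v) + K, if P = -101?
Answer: 6194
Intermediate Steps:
w(M) = 2*M
v = -6020 (v = 172*(-35) = -6020)
l(W) = 4 (l(W) = 4*(W/W) = 4*1 = 4)
K = 6190 (K = 5988 - 2*(-101) = 5988 - 1*(-202) = 5988 + 202 = 6190)
l(v) + K = 4 + 6190 = 6194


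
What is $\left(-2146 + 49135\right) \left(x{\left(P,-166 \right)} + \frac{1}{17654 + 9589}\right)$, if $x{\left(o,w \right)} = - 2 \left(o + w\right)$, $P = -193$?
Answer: $\frac{102125239975}{3027} \approx 3.3738 \cdot 10^{7}$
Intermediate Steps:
$x{\left(o,w \right)} = - 2 o - 2 w$
$\left(-2146 + 49135\right) \left(x{\left(P,-166 \right)} + \frac{1}{17654 + 9589}\right) = \left(-2146 + 49135\right) \left(\left(\left(-2\right) \left(-193\right) - -332\right) + \frac{1}{17654 + 9589}\right) = 46989 \left(\left(386 + 332\right) + \frac{1}{27243}\right) = 46989 \left(718 + \frac{1}{27243}\right) = 46989 \cdot \frac{19560475}{27243} = \frac{102125239975}{3027}$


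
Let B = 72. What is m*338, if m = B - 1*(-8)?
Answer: 27040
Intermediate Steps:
m = 80 (m = 72 - 1*(-8) = 72 + 8 = 80)
m*338 = 80*338 = 27040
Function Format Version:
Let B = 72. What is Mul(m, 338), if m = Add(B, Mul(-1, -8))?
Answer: 27040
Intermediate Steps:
m = 80 (m = Add(72, Mul(-1, -8)) = Add(72, 8) = 80)
Mul(m, 338) = Mul(80, 338) = 27040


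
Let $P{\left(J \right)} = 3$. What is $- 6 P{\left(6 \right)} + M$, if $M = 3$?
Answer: $-15$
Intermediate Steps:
$- 6 P{\left(6 \right)} + M = \left(-6\right) 3 + 3 = -18 + 3 = -15$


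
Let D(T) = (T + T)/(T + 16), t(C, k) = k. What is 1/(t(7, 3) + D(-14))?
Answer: -1/11 ≈ -0.090909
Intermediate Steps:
D(T) = 2*T/(16 + T) (D(T) = (2*T)/(16 + T) = 2*T/(16 + T))
1/(t(7, 3) + D(-14)) = 1/(3 + 2*(-14)/(16 - 14)) = 1/(3 + 2*(-14)/2) = 1/(3 + 2*(-14)*(½)) = 1/(3 - 14) = 1/(-11) = -1/11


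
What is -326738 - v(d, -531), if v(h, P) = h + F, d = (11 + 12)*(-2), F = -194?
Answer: -326498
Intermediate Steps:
d = -46 (d = 23*(-2) = -46)
v(h, P) = -194 + h (v(h, P) = h - 194 = -194 + h)
-326738 - v(d, -531) = -326738 - (-194 - 46) = -326738 - 1*(-240) = -326738 + 240 = -326498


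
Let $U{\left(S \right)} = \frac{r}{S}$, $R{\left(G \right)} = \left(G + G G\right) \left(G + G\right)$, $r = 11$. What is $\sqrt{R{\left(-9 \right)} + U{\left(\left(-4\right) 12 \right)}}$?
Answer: $\frac{i \sqrt{186657}}{12} \approx 36.003 i$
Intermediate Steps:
$R{\left(G \right)} = 2 G \left(G + G^{2}\right)$ ($R{\left(G \right)} = \left(G + G^{2}\right) 2 G = 2 G \left(G + G^{2}\right)$)
$U{\left(S \right)} = \frac{11}{S}$
$\sqrt{R{\left(-9 \right)} + U{\left(\left(-4\right) 12 \right)}} = \sqrt{2 \left(-9\right)^{2} \left(1 - 9\right) + \frac{11}{\left(-4\right) 12}} = \sqrt{2 \cdot 81 \left(-8\right) + \frac{11}{-48}} = \sqrt{-1296 + 11 \left(- \frac{1}{48}\right)} = \sqrt{-1296 - \frac{11}{48}} = \sqrt{- \frac{62219}{48}} = \frac{i \sqrt{186657}}{12}$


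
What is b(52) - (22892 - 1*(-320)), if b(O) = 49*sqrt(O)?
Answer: -23212 + 98*sqrt(13) ≈ -22859.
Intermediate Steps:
b(52) - (22892 - 1*(-320)) = 49*sqrt(52) - (22892 - 1*(-320)) = 49*(2*sqrt(13)) - (22892 + 320) = 98*sqrt(13) - 1*23212 = 98*sqrt(13) - 23212 = -23212 + 98*sqrt(13)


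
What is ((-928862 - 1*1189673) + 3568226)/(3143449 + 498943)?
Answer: 1449691/3642392 ≈ 0.39801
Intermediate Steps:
((-928862 - 1*1189673) + 3568226)/(3143449 + 498943) = ((-928862 - 1189673) + 3568226)/3642392 = (-2118535 + 3568226)*(1/3642392) = 1449691*(1/3642392) = 1449691/3642392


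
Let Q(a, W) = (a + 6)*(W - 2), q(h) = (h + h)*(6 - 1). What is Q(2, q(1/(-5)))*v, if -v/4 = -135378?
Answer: -17328384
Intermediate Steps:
v = 541512 (v = -4*(-135378) = 541512)
q(h) = 10*h (q(h) = (2*h)*5 = 10*h)
Q(a, W) = (-2 + W)*(6 + a) (Q(a, W) = (6 + a)*(-2 + W) = (-2 + W)*(6 + a))
Q(2, q(1/(-5)))*v = (-12 - 2*2 + 6*(10/(-5)) + (10/(-5))*2)*541512 = (-12 - 4 + 6*(10*(-⅕)) + (10*(-⅕))*2)*541512 = (-12 - 4 + 6*(-2) - 2*2)*541512 = (-12 - 4 - 12 - 4)*541512 = -32*541512 = -17328384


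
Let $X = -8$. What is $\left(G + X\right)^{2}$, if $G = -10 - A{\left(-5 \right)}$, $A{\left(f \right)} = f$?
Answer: $169$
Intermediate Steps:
$G = -5$ ($G = -10 - -5 = -10 + 5 = -5$)
$\left(G + X\right)^{2} = \left(-5 - 8\right)^{2} = \left(-13\right)^{2} = 169$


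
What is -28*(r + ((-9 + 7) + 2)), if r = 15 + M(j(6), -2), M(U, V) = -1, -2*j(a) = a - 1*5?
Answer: -392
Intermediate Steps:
j(a) = 5/2 - a/2 (j(a) = -(a - 1*5)/2 = -(a - 5)/2 = -(-5 + a)/2 = 5/2 - a/2)
r = 14 (r = 15 - 1 = 14)
-28*(r + ((-9 + 7) + 2)) = -28*(14 + ((-9 + 7) + 2)) = -28*(14 + (-2 + 2)) = -28*(14 + 0) = -28*14 = -392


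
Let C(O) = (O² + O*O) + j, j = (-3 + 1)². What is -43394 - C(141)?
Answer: -83160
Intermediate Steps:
j = 4 (j = (-2)² = 4)
C(O) = 4 + 2*O² (C(O) = (O² + O*O) + 4 = (O² + O²) + 4 = 2*O² + 4 = 4 + 2*O²)
-43394 - C(141) = -43394 - (4 + 2*141²) = -43394 - (4 + 2*19881) = -43394 - (4 + 39762) = -43394 - 1*39766 = -43394 - 39766 = -83160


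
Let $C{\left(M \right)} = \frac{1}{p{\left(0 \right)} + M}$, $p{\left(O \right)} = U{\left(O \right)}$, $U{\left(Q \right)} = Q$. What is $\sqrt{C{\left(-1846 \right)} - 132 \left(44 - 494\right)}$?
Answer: $\frac{\sqrt{202418328554}}{1846} \approx 243.72$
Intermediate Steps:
$p{\left(O \right)} = O$
$C{\left(M \right)} = \frac{1}{M}$ ($C{\left(M \right)} = \frac{1}{0 + M} = \frac{1}{M}$)
$\sqrt{C{\left(-1846 \right)} - 132 \left(44 - 494\right)} = \sqrt{\frac{1}{-1846} - 132 \left(44 - 494\right)} = \sqrt{- \frac{1}{1846} - -59400} = \sqrt{- \frac{1}{1846} + 59400} = \sqrt{\frac{109652399}{1846}} = \frac{\sqrt{202418328554}}{1846}$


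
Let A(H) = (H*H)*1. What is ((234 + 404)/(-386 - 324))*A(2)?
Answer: -1276/355 ≈ -3.5944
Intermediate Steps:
A(H) = H² (A(H) = H²*1 = H²)
((234 + 404)/(-386 - 324))*A(2) = ((234 + 404)/(-386 - 324))*2² = (638/(-710))*4 = (638*(-1/710))*4 = -319/355*4 = -1276/355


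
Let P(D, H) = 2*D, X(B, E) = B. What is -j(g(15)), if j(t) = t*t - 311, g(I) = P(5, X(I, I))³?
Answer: -999689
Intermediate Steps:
g(I) = 1000 (g(I) = (2*5)³ = 10³ = 1000)
j(t) = -311 + t² (j(t) = t² - 311 = -311 + t²)
-j(g(15)) = -(-311 + 1000²) = -(-311 + 1000000) = -1*999689 = -999689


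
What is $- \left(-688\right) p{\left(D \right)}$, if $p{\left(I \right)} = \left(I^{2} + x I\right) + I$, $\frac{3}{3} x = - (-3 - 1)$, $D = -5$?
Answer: $0$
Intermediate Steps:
$x = 4$ ($x = - (-3 - 1) = \left(-1\right) \left(-4\right) = 4$)
$p{\left(I \right)} = I^{2} + 5 I$ ($p{\left(I \right)} = \left(I^{2} + 4 I\right) + I = I^{2} + 5 I$)
$- \left(-688\right) p{\left(D \right)} = - \left(-688\right) \left(- 5 \left(5 - 5\right)\right) = - \left(-688\right) \left(\left(-5\right) 0\right) = - \left(-688\right) 0 = \left(-1\right) 0 = 0$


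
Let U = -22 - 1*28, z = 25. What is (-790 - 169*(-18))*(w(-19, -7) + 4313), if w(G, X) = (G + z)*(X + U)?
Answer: 8942692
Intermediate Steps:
U = -50 (U = -22 - 28 = -50)
w(G, X) = (-50 + X)*(25 + G) (w(G, X) = (G + 25)*(X - 50) = (25 + G)*(-50 + X) = (-50 + X)*(25 + G))
(-790 - 169*(-18))*(w(-19, -7) + 4313) = (-790 - 169*(-18))*((-1250 - 50*(-19) + 25*(-7) - 19*(-7)) + 4313) = (-790 + 3042)*((-1250 + 950 - 175 + 133) + 4313) = 2252*(-342 + 4313) = 2252*3971 = 8942692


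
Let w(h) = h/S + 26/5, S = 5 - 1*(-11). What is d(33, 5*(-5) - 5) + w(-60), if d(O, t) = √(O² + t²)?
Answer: 29/20 + 3*√221 ≈ 46.048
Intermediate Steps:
S = 16 (S = 5 + 11 = 16)
w(h) = 26/5 + h/16 (w(h) = h/16 + 26/5 = 26/5 + h/16)
d(33, 5*(-5) - 5) + w(-60) = √(33² + (5*(-5) - 5)²) + (26/5 + (1/16)*(-60)) = √(1089 + (-25 - 5)²) + (26/5 - 15/4) = √(1089 + (-30)²) + 29/20 = √(1089 + 900) + 29/20 = √1989 + 29/20 = 3*√221 + 29/20 = 29/20 + 3*√221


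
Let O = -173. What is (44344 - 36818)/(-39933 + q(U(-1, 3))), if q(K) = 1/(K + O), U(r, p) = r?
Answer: -1309524/6948343 ≈ -0.18847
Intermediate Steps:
q(K) = 1/(-173 + K) (q(K) = 1/(K - 173) = 1/(-173 + K))
(44344 - 36818)/(-39933 + q(U(-1, 3))) = (44344 - 36818)/(-39933 + 1/(-173 - 1)) = 7526/(-39933 + 1/(-174)) = 7526/(-39933 - 1/174) = 7526/(-6948343/174) = 7526*(-174/6948343) = -1309524/6948343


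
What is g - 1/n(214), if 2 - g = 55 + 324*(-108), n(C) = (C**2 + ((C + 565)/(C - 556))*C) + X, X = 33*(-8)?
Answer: 14164305530/405401 ≈ 34939.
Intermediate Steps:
X = -264
n(C) = -264 + C**2 + C*(565 + C)/(-556 + C) (n(C) = (C**2 + ((C + 565)/(C - 556))*C) - 264 = (C**2 + ((565 + C)/(-556 + C))*C) - 264 = (C**2 + C*(565 + C)/(-556 + C)) - 264 = -264 + C**2 + C*(565 + C)/(-556 + C))
g = 34939 (g = 2 - (55 + 324*(-108)) = 2 - (55 - 34992) = 2 - 1*(-34937) = 2 + 34937 = 34939)
g - 1/n(214) = 34939 - 1/((146784 + 214**3 - 555*214**2 + 301*214)/(-556 + 214)) = 34939 - 1/((146784 + 9800344 - 555*45796 + 64414)/(-342)) = 34939 - 1/((-(146784 + 9800344 - 25416780 + 64414)/342)) = 34939 - 1/((-1/342*(-15405238))) = 34939 - 1/405401/9 = 34939 - 1*9/405401 = 34939 - 9/405401 = 14164305530/405401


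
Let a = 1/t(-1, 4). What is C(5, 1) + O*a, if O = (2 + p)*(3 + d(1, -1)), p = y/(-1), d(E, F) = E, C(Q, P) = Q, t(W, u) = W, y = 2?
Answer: 5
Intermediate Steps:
a = -1 (a = 1/(-1) = -1)
p = -2 (p = 2/(-1) = 2*(-1) = -2)
O = 0 (O = (2 - 2)*(3 + 1) = 0*4 = 0)
C(5, 1) + O*a = 5 + 0*(-1) = 5 + 0 = 5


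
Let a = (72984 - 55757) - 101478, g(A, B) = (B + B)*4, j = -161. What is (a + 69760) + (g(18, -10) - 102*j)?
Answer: 1851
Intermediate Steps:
g(A, B) = 8*B (g(A, B) = (2*B)*4 = 8*B)
a = -84251 (a = 17227 - 101478 = -84251)
(a + 69760) + (g(18, -10) - 102*j) = (-84251 + 69760) + (8*(-10) - 102*(-161)) = -14491 + (-80 + 16422) = -14491 + 16342 = 1851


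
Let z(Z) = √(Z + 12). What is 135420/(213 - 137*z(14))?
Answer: -5768892/88525 - 3710508*√26/88525 ≈ -278.89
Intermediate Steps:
z(Z) = √(12 + Z)
135420/(213 - 137*z(14)) = 135420/(213 - 137*√(12 + 14)) = 135420/(213 - 137*√26)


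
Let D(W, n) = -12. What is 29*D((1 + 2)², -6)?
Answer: -348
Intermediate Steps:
29*D((1 + 2)², -6) = 29*(-12) = -348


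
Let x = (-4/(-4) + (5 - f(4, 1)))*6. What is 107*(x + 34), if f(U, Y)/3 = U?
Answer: -214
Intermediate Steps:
f(U, Y) = 3*U
x = -36 (x = (-4/(-4) + (5 - 3*4))*6 = (-4*(-¼) + (5 - 1*12))*6 = (1 + (5 - 12))*6 = (1 - 7)*6 = -6*6 = -36)
107*(x + 34) = 107*(-36 + 34) = 107*(-2) = -214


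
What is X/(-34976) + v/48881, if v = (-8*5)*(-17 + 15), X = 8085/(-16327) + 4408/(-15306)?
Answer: 354405037971133/213623156737645536 ≈ 0.0016590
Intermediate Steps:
X = -97859213/124950531 (X = 8085*(-1/16327) + 4408*(-1/15306) = -8085/16327 - 2204/7653 = -97859213/124950531 ≈ -0.78318)
v = 80 (v = -40*(-2) = 80)
X/(-34976) + v/48881 = -97859213/124950531/(-34976) + 80/48881 = -97859213/124950531*(-1/34976) + 80*(1/48881) = 97859213/4370269772256 + 80/48881 = 354405037971133/213623156737645536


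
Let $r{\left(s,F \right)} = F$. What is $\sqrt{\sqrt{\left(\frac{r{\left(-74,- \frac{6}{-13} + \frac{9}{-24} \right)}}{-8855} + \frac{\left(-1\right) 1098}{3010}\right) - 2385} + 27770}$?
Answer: $\frac{\sqrt{108867088691040680 + 2969967 i \sqrt{4156167255950710}}}{1979978} \approx 166.64 + 0.14654 i$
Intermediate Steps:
$\sqrt{\sqrt{\left(\frac{r{\left(-74,- \frac{6}{-13} + \frac{9}{-24} \right)}}{-8855} + \frac{\left(-1\right) 1098}{3010}\right) - 2385} + 27770} = \sqrt{\sqrt{\left(\frac{- \frac{6}{-13} + \frac{9}{-24}}{-8855} + \frac{\left(-1\right) 1098}{3010}\right) - 2385} + 27770} = \sqrt{\sqrt{\left(\left(\left(-6\right) \left(- \frac{1}{13}\right) + 9 \left(- \frac{1}{24}\right)\right) \left(- \frac{1}{8855}\right) - \frac{549}{1505}\right) - 2385} + 27770} = \sqrt{\sqrt{\left(\left(\frac{6}{13} - \frac{3}{8}\right) \left(- \frac{1}{8855}\right) - \frac{549}{1505}\right) - 2385} + 27770} = \sqrt{\sqrt{\left(\frac{9}{104} \left(- \frac{1}{8855}\right) - \frac{549}{1505}\right) - 2385} + 27770} = \sqrt{\sqrt{\left(- \frac{9}{920920} - \frac{549}{1505}\right) - 2385} + 27770} = \sqrt{\sqrt{- \frac{2889135}{7919912} - 2385} + 27770} = \sqrt{\sqrt{- \frac{18891879255}{7919912}} + 27770} = \sqrt{\frac{3 i \sqrt{4156167255950710}}{3959956} + 27770} = \sqrt{27770 + \frac{3 i \sqrt{4156167255950710}}{3959956}}$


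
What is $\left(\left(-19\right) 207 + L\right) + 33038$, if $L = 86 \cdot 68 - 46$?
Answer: $34907$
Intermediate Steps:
$L = 5802$ ($L = 5848 - 46 = 5802$)
$\left(\left(-19\right) 207 + L\right) + 33038 = \left(\left(-19\right) 207 + 5802\right) + 33038 = \left(-3933 + 5802\right) + 33038 = 1869 + 33038 = 34907$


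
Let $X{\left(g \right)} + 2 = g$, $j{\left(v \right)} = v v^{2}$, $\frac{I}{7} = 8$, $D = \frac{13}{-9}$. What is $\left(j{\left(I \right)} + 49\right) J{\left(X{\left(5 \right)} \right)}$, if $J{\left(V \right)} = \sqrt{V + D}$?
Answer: $58555 \sqrt{14} \approx 2.1909 \cdot 10^{5}$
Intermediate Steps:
$D = - \frac{13}{9}$ ($D = 13 \left(- \frac{1}{9}\right) = - \frac{13}{9} \approx -1.4444$)
$I = 56$ ($I = 7 \cdot 8 = 56$)
$j{\left(v \right)} = v^{3}$
$X{\left(g \right)} = -2 + g$
$J{\left(V \right)} = \sqrt{- \frac{13}{9} + V}$ ($J{\left(V \right)} = \sqrt{V - \frac{13}{9}} = \sqrt{- \frac{13}{9} + V}$)
$\left(j{\left(I \right)} + 49\right) J{\left(X{\left(5 \right)} \right)} = \left(56^{3} + 49\right) \frac{\sqrt{-13 + 9 \left(-2 + 5\right)}}{3} = \left(175616 + 49\right) \frac{\sqrt{-13 + 9 \cdot 3}}{3} = 175665 \frac{\sqrt{-13 + 27}}{3} = 175665 \frac{\sqrt{14}}{3} = 58555 \sqrt{14}$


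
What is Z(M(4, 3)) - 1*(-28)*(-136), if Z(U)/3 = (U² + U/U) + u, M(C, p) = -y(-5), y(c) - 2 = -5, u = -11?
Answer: -3811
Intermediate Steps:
y(c) = -3 (y(c) = 2 - 5 = -3)
M(C, p) = 3 (M(C, p) = -1*(-3) = 3)
Z(U) = -30 + 3*U² (Z(U) = 3*((U² + U/U) - 11) = 3*((U² + 1) - 11) = 3*((1 + U²) - 11) = 3*(-10 + U²) = -30 + 3*U²)
Z(M(4, 3)) - 1*(-28)*(-136) = (-30 + 3*3²) - 1*(-28)*(-136) = (-30 + 3*9) + 28*(-136) = (-30 + 27) - 3808 = -3 - 3808 = -3811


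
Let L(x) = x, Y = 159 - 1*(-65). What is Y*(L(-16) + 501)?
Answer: 108640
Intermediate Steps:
Y = 224 (Y = 159 + 65 = 224)
Y*(L(-16) + 501) = 224*(-16 + 501) = 224*485 = 108640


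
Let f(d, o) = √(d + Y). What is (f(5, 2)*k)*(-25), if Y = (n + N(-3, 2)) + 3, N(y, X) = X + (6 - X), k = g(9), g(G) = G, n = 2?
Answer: -900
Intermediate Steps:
k = 9
N(y, X) = 6
Y = 11 (Y = (2 + 6) + 3 = 8 + 3 = 11)
f(d, o) = √(11 + d) (f(d, o) = √(d + 11) = √(11 + d))
(f(5, 2)*k)*(-25) = (√(11 + 5)*9)*(-25) = (√16*9)*(-25) = (4*9)*(-25) = 36*(-25) = -900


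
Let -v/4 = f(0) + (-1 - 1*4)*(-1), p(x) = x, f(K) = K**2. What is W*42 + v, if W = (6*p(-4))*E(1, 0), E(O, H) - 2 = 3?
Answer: -5060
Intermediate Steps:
E(O, H) = 5 (E(O, H) = 2 + 3 = 5)
v = -20 (v = -4*(0**2 + (-1 - 1*4)*(-1)) = -4*(0 + (-1 - 4)*(-1)) = -4*(0 - 5*(-1)) = -4*(0 + 5) = -4*5 = -20)
W = -120 (W = (6*(-4))*5 = -24*5 = -120)
W*42 + v = -120*42 - 20 = -5040 - 20 = -5060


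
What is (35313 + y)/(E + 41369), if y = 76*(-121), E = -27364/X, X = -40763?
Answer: 1064607271/1686351911 ≈ 0.63131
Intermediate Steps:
E = 27364/40763 (E = -27364/(-40763) = -27364*(-1/40763) = 27364/40763 ≈ 0.67130)
y = -9196
(35313 + y)/(E + 41369) = (35313 - 9196)/(27364/40763 + 41369) = 26117/(1686351911/40763) = 26117*(40763/1686351911) = 1064607271/1686351911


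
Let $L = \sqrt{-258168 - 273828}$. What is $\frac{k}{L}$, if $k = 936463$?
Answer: $- \frac{936463 i \sqrt{132999}}{265998} \approx - 1283.9 i$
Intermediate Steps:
$L = 2 i \sqrt{132999}$ ($L = \sqrt{-531996} = 2 i \sqrt{132999} \approx 729.38 i$)
$\frac{k}{L} = \frac{936463}{2 i \sqrt{132999}} = 936463 \left(- \frac{i \sqrt{132999}}{265998}\right) = - \frac{936463 i \sqrt{132999}}{265998}$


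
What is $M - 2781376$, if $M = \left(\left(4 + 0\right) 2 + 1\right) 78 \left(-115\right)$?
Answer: $-2862106$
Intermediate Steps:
$M = -80730$ ($M = \left(4 \cdot 2 + 1\right) 78 \left(-115\right) = \left(8 + 1\right) 78 \left(-115\right) = 9 \cdot 78 \left(-115\right) = 702 \left(-115\right) = -80730$)
$M - 2781376 = -80730 - 2781376 = -2862106$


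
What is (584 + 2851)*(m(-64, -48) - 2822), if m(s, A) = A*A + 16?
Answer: -1724370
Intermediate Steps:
m(s, A) = 16 + A² (m(s, A) = A² + 16 = 16 + A²)
(584 + 2851)*(m(-64, -48) - 2822) = (584 + 2851)*((16 + (-48)²) - 2822) = 3435*((16 + 2304) - 2822) = 3435*(2320 - 2822) = 3435*(-502) = -1724370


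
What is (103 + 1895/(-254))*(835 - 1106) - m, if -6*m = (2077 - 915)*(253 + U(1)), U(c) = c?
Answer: 17754725/762 ≈ 23300.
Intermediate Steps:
m = -147574/3 (m = -(2077 - 915)*(253 + 1)/6 = -581*254/3 = -⅙*295148 = -147574/3 ≈ -49191.)
(103 + 1895/(-254))*(835 - 1106) - m = (103 + 1895/(-254))*(835 - 1106) - 1*(-147574/3) = (103 + 1895*(-1/254))*(-271) + 147574/3 = (103 - 1895/254)*(-271) + 147574/3 = (24267/254)*(-271) + 147574/3 = -6576357/254 + 147574/3 = 17754725/762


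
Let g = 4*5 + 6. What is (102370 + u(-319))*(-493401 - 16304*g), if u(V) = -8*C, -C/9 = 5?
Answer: -94234742650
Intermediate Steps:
C = -45 (C = -9*5 = -45)
g = 26 (g = 20 + 6 = 26)
u(V) = 360 (u(V) = -8*(-45) = 360)
(102370 + u(-319))*(-493401 - 16304*g) = (102370 + 360)*(-493401 - 16304*26) = 102730*(-493401 - 423904) = 102730*(-917305) = -94234742650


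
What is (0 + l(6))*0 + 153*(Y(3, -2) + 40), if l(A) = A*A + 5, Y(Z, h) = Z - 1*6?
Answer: 5661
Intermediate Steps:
Y(Z, h) = -6 + Z (Y(Z, h) = Z - 6 = -6 + Z)
l(A) = 5 + A² (l(A) = A² + 5 = 5 + A²)
(0 + l(6))*0 + 153*(Y(3, -2) + 40) = (0 + (5 + 6²))*0 + 153*((-6 + 3) + 40) = (0 + (5 + 36))*0 + 153*(-3 + 40) = (0 + 41)*0 + 153*37 = 41*0 + 5661 = 0 + 5661 = 5661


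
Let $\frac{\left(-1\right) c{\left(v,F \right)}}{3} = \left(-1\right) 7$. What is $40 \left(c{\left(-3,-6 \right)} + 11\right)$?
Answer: $1280$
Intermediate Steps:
$c{\left(v,F \right)} = 21$ ($c{\left(v,F \right)} = - 3 \left(\left(-1\right) 7\right) = \left(-3\right) \left(-7\right) = 21$)
$40 \left(c{\left(-3,-6 \right)} + 11\right) = 40 \left(21 + 11\right) = 40 \cdot 32 = 1280$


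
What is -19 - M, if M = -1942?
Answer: 1923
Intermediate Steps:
-19 - M = -19 - 1*(-1942) = -19 + 1942 = 1923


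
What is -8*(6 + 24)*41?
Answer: -9840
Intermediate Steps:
-8*(6 + 24)*41 = -8*30*41 = -240*41 = -9840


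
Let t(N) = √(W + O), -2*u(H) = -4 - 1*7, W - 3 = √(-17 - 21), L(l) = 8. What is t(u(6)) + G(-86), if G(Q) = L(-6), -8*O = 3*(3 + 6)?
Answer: 8 + √(-6 + 16*I*√38)/4 ≈ 9.7031 + 1.8098*I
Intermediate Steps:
O = -27/8 (O = -3*(3 + 6)/8 = -3*9/8 = -⅛*27 = -27/8 ≈ -3.3750)
W = 3 + I*√38 (W = 3 + √(-17 - 21) = 3 + √(-38) = 3 + I*√38 ≈ 3.0 + 6.1644*I)
G(Q) = 8
u(H) = 11/2 (u(H) = -(-4 - 1*7)/2 = -(-4 - 7)/2 = -½*(-11) = 11/2)
t(N) = √(-3/8 + I*√38) (t(N) = √((3 + I*√38) - 27/8) = √(-3/8 + I*√38))
t(u(6)) + G(-86) = √(-6 + 16*I*√38)/4 + 8 = 8 + √(-6 + 16*I*√38)/4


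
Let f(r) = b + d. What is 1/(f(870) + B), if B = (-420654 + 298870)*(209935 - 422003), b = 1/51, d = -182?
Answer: 51/1317150945631 ≈ 3.8720e-11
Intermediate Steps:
b = 1/51 ≈ 0.019608
B = 25826489312 (B = -121784*(-212068) = 25826489312)
f(r) = -9281/51 (f(r) = 1/51 - 182 = -9281/51)
1/(f(870) + B) = 1/(-9281/51 + 25826489312) = 1/(1317150945631/51) = 51/1317150945631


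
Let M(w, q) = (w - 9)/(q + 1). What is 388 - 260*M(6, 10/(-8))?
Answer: -2732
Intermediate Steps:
M(w, q) = (-9 + w)/(1 + q)
388 - 260*M(6, 10/(-8)) = 388 - 260*(-9 + 6)/(1 + 10/(-8)) = 388 - 260*(-3)/(1 + 10*(-⅛)) = 388 - 260*(-3)/(1 - 5/4) = 388 - 260*(-3)/(-¼) = 388 - (-1040)*(-3) = 388 - 260*12 = 388 - 3120 = -2732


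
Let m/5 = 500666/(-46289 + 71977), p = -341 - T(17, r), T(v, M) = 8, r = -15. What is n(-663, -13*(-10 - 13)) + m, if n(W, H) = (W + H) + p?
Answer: -7906107/12844 ≈ -615.55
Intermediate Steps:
p = -349 (p = -341 - 1*8 = -341 - 8 = -349)
m = 1251665/12844 (m = 5*(500666/(-46289 + 71977)) = 5*(500666/25688) = 5*(500666*(1/25688)) = 5*(250333/12844) = 1251665/12844 ≈ 97.451)
n(W, H) = -349 + H + W (n(W, H) = (W + H) - 349 = (H + W) - 349 = -349 + H + W)
n(-663, -13*(-10 - 13)) + m = (-349 - 13*(-10 - 13) - 663) + 1251665/12844 = (-349 - 13*(-23) - 663) + 1251665/12844 = (-349 + 299 - 663) + 1251665/12844 = -713 + 1251665/12844 = -7906107/12844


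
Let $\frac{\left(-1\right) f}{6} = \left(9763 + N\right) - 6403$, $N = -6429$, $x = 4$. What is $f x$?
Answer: $73656$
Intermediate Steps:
$f = 18414$ ($f = - 6 \left(\left(9763 - 6429\right) - 6403\right) = - 6 \left(3334 - 6403\right) = \left(-6\right) \left(-3069\right) = 18414$)
$f x = 18414 \cdot 4 = 73656$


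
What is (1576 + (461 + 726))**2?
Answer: 7634169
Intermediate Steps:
(1576 + (461 + 726))**2 = (1576 + 1187)**2 = 2763**2 = 7634169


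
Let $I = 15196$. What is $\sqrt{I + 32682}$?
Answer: $\sqrt{47878} \approx 218.81$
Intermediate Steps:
$\sqrt{I + 32682} = \sqrt{15196 + 32682} = \sqrt{47878}$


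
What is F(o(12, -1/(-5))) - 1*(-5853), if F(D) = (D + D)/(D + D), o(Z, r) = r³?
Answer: 5854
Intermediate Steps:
F(D) = 1 (F(D) = (2*D)/((2*D)) = (2*D)*(1/(2*D)) = 1)
F(o(12, -1/(-5))) - 1*(-5853) = 1 - 1*(-5853) = 1 + 5853 = 5854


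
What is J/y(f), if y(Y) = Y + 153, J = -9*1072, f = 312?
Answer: -3216/155 ≈ -20.748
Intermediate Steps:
J = -9648
y(Y) = 153 + Y
J/y(f) = -9648/(153 + 312) = -9648/465 = -9648*1/465 = -3216/155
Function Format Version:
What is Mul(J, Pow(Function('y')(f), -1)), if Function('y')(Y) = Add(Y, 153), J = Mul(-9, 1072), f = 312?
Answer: Rational(-3216, 155) ≈ -20.748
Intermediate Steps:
J = -9648
Function('y')(Y) = Add(153, Y)
Mul(J, Pow(Function('y')(f), -1)) = Mul(-9648, Pow(Add(153, 312), -1)) = Mul(-9648, Pow(465, -1)) = Mul(-9648, Rational(1, 465)) = Rational(-3216, 155)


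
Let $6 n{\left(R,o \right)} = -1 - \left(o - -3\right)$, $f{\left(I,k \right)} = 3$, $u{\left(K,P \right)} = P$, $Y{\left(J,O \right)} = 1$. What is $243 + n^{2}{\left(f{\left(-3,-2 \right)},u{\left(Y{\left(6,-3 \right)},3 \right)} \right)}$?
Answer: $\frac{8797}{36} \approx 244.36$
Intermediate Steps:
$n{\left(R,o \right)} = - \frac{2}{3} - \frac{o}{6}$ ($n{\left(R,o \right)} = \frac{-1 - \left(o - -3\right)}{6} = \frac{-1 - \left(o + 3\right)}{6} = \frac{-1 - \left(3 + o\right)}{6} = \frac{-4 - o}{6} = - \frac{2}{3} - \frac{o}{6}$)
$243 + n^{2}{\left(f{\left(-3,-2 \right)},u{\left(Y{\left(6,-3 \right)},3 \right)} \right)} = 243 + \left(- \frac{2}{3} - \frac{1}{2}\right)^{2} = 243 + \left(- \frac{7}{6}\right)^{2} = 243 + \frac{49}{36} = \frac{8797}{36}$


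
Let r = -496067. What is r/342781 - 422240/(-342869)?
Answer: -25350146783/117528978689 ≈ -0.21569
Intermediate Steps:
r/342781 - 422240/(-342869) = -496067/342781 - 422240/(-342869) = -496067*1/342781 - 422240*(-1/342869) = -496067/342781 + 422240/342869 = -25350146783/117528978689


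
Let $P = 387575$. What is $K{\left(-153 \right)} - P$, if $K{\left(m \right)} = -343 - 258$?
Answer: $-388176$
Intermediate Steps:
$K{\left(m \right)} = -601$
$K{\left(-153 \right)} - P = -601 - 387575 = -388176$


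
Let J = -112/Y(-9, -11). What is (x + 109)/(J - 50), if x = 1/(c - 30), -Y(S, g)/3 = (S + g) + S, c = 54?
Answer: -75893/35696 ≈ -2.1261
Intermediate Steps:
Y(S, g) = -6*S - 3*g (Y(S, g) = -3*((S + g) + S) = -3*(g + 2*S) = -6*S - 3*g)
J = -112/87 (J = -112/(-6*(-9) - 3*(-11)) = -112/(54 + 33) = -112/87 ≈ -1.2874)
x = 1/24 (x = 1/(54 - 30) = 1/24 ≈ 0.041667)
(x + 109)/(J - 50) = (1/24 + 109)/(-112/87 - 50) = (2617/24)/(-4462/87) = -87/4462*2617/24 = -75893/35696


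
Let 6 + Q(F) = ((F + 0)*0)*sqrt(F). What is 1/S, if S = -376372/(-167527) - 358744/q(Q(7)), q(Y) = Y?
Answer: 502581/30050782160 ≈ 1.6724e-5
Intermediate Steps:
Q(F) = -6 (Q(F) = -6 + ((F + 0)*0)*sqrt(F) = -6 + (F*0)*sqrt(F) = -6 + 0*sqrt(F) = -6 + 0 = -6)
S = 30050782160/502581 (S = -376372/(-167527) - 358744/(-6) = -376372*(-1/167527) - 358744*(-1/6) = 376372/167527 + 179372/3 = 30050782160/502581 ≈ 59793.)
1/S = 1/(30050782160/502581) = 502581/30050782160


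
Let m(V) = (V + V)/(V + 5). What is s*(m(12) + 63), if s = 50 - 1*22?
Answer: 30660/17 ≈ 1803.5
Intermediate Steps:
m(V) = 2*V/(5 + V) (m(V) = (2*V)/(5 + V) = 2*V/(5 + V))
s = 28 (s = 50 - 22 = 28)
s*(m(12) + 63) = 28*(2*12/(5 + 12) + 63) = 28*(2*12/17 + 63) = 28*(2*12*(1/17) + 63) = 28*(24/17 + 63) = 28*(1095/17) = 30660/17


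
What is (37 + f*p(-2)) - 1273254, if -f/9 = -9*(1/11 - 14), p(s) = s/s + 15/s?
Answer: -27849665/22 ≈ -1.2659e+6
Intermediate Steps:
p(s) = 1 + 15/s
f = -12393/11 (f = -(-81)*(1/11 - 14) = -(-81)*(-153)/11 = -9*1377/11 = -12393/11 ≈ -1126.6)
(37 + f*p(-2)) - 1273254 = (37 - 12393*(15 - 2)/(11*(-2))) - 1273254 = (37 - (-12393)*13/22) - 1273254 = (37 - 12393/11*(-13/2)) - 1273254 = (37 + 161109/22) - 1273254 = 161923/22 - 1273254 = -27849665/22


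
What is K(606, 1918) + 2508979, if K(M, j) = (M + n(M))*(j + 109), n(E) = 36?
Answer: 3810313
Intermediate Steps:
K(M, j) = (36 + M)*(109 + j) (K(M, j) = (M + 36)*(j + 109) = (36 + M)*(109 + j))
K(606, 1918) + 2508979 = (3924 + 36*1918 + 109*606 + 606*1918) + 2508979 = (3924 + 69048 + 66054 + 1162308) + 2508979 = 1301334 + 2508979 = 3810313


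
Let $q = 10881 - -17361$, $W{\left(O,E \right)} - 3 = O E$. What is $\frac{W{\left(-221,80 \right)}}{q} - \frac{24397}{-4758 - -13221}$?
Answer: $- \frac{9017425}{2570022} \approx -3.5087$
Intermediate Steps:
$W{\left(O,E \right)} = 3 + E O$ ($W{\left(O,E \right)} = 3 + O E = 3 + E O$)
$q = 28242$ ($q = 10881 + 17361 = 28242$)
$\frac{W{\left(-221,80 \right)}}{q} - \frac{24397}{-4758 - -13221} = \frac{3 + 80 \left(-221\right)}{28242} - \frac{24397}{-4758 - -13221} = \left(3 - 17680\right) \frac{1}{28242} - \frac{24397}{-4758 + 13221} = \left(-17677\right) \frac{1}{28242} - \frac{24397}{8463} = - \frac{17677}{28242} - \frac{787}{273} = - \frac{9017425}{2570022}$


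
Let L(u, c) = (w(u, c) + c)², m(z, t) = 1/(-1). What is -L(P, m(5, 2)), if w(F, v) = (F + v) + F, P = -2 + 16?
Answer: -676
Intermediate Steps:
m(z, t) = -1
P = 14
w(F, v) = v + 2*F
L(u, c) = (2*c + 2*u)² (L(u, c) = ((c + 2*u) + c)² = (2*c + 2*u)²)
-L(P, m(5, 2)) = -4*(-1 + 14)² = -4*13² = -4*169 = -1*676 = -676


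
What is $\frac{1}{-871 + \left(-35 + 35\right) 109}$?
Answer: $- \frac{1}{871} \approx -0.0011481$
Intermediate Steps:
$\frac{1}{-871 + \left(-35 + 35\right) 109} = \frac{1}{-871 + 0 \cdot 109} = \frac{1}{-871 + 0} = \frac{1}{-871} = - \frac{1}{871}$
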